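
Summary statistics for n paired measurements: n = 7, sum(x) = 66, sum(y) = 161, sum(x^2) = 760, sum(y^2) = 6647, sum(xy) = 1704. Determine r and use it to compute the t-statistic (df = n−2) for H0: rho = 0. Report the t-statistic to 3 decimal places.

0.683

S_xy = nΣxy − ΣxΣy = 7·1704 − 66·161 = 11928 − 10626 = 1302
S_xx = nΣx² − (Σx)² = 7·760 − 66² = 5320 − 4356 = 964
S_yy = nΣy² − (Σy)² = 7·6647 − 161² = 46529 − 25921 = 20608
r = S_xy / √(S_xx·S_yy) = 1302 / √(964·20608) = 1302 / √19866112 = 1302 / 4457.1417 = 0.2921
t = r·√(n−2)/√(1−r²) = 0.2921·√5 / √(1−0.085322) = 0.653155 / 0.956388 = 0.683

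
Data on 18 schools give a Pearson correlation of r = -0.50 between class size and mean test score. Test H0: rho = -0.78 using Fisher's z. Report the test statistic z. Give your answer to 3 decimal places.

1.921

z_r = atanh(-0.50) = -0.549306,  z_0 = atanh(-0.78) = -1.045371
SE = 1/√(n−3) = 1/√15 = 0.258199
z = (z_r − z_0)/SE = (-0.549306 − (-1.045371)) / 0.258199 = 0.496065 / 0.258199 = 1.921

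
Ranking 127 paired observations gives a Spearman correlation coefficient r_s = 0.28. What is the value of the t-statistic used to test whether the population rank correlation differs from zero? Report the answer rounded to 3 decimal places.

3.261

t = r_s·√(n−2) / √(1−r_s²) with r_s = 0.28, n = 127
  = 0.28·√125 / √(1 − 0.0784)
  = 0.28·11.180340 / 0.960000
  = 3.130495 / 0.960000 = 3.261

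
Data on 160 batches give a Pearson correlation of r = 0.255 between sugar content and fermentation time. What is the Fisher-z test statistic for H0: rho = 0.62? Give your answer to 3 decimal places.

z_r = atanh(0.255) = 0.260753,  z_0 = atanh(0.62) = 0.725005
SE = 1/√(n−3) = 1/√157 = 0.079809
z = (z_r − z_0)/SE = (0.260753 − 0.725005) / 0.079809 = -0.464252 / 0.079809 = -5.817

-5.817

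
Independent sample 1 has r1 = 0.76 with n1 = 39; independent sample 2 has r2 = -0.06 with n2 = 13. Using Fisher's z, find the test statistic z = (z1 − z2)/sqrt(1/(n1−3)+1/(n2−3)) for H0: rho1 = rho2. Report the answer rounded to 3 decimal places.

2.955

Fisher z-transforms: z1 = atanh(0.76) = 0.996215, z2 = atanh(-0.06) = -0.060072; difference d = 1.056287
Var(d) = 1/36 + 1/10 = 0.0277778 + 0.1000000 = 0.1277778
z = d/√Var(d) = 1.056287 / √0.1277778 = 1.056287 / 0.357460 = 2.955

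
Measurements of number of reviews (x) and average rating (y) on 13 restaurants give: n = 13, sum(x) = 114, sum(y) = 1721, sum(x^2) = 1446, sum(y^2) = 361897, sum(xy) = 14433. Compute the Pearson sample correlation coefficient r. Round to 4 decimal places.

Numerator: nΣxy − (Σx)(Σy) = 13·14433 − (114)(1721) = -8565
Denominator: √[(nΣx²−(Σx)²)(nΣy²−(Σy)²)]
  nΣx²−(Σx)² = 13·1446 − 12996 = 5802;  nΣy²−(Σy)² = 13·361897 − 2961841 = 1742820
  √(5802·1742820) = √10111841640 = 100557.6533
r = -8565 / 100557.6533 = -0.0852

-0.0852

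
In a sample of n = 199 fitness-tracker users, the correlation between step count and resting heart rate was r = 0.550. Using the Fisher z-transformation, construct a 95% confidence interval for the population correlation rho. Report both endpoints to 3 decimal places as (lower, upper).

(0.445, 0.640)

Fisher z: z_r = atanh(r) = ½·ln((1+0.550)/(1−0.550)) = 0.618381
SE(z) = 1/√(n−3) = 1/√196 = 0.071429
95% ⇒ z* = 1.960; margin = 1.960·0.071429 = 0.140001
CI on z-scale: (0.478380, 0.758382)
Back-transform: tanh(0.478380) = 0.444945, tanh(0.758382) = 0.640123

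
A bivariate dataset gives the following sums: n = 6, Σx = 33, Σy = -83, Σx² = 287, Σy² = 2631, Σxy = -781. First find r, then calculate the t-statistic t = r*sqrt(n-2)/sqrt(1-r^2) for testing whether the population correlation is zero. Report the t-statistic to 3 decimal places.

-2.870

Numerator: nΣxy − (Σx)(Σy) = 6·(-781) − (33)(-83) = -1947
Denominator: √[(nΣx²−(Σx)²)(nΣy²−(Σy)²)]
  nΣx²−(Σx)² = 6·287 − 1089 = 633;  nΣy²−(Σy)² = 6·2631 − 6889 = 8897
  √(633·8897) = √5631801 = 2373.1416
r = -1947 / 2373.1416 = -0.8204
t = r·√(n−2)/√(1−r²) = -0.8204·√4 / √(1−0.673056) = -1.640800 / 0.571790 = -2.870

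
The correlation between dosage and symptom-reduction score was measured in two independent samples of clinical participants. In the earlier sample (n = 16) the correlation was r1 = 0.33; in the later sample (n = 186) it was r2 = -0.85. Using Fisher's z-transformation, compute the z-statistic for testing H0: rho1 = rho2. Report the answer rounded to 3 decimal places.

5.571

z1 = atanh(0.33) = 0.342828,  z2 = atanh(-0.85) = -1.256153
SE = √(1/(n1−3) + 1/(n2−3)) = √(1/13 + 1/183) = √(0.0769231 + 0.0054645) = √0.0823876 = 0.287032
z = (z1 − z2)/SE = (0.342828 − (-1.256153)) / 0.287032 = 1.598981 / 0.287032 = 5.571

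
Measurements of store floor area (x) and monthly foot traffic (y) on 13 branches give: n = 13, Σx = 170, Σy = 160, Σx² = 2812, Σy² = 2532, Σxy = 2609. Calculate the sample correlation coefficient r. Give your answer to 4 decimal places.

Numerator: nΣxy − (Σx)(Σy) = 13·2609 − (170)(160) = 6717
Denominator: √[(nΣx²−(Σx)²)(nΣy²−(Σy)²)]
  nΣx²−(Σx)² = 13·2812 − 28900 = 7656;  nΣy²−(Σy)² = 13·2532 − 25600 = 7316
  √(7656·7316) = √56011296 = 7484.0695
r = 6717 / 7484.0695 = 0.8975

0.8975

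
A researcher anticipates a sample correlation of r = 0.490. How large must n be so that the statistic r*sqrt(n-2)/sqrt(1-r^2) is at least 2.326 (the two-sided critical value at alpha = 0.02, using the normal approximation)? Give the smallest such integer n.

r√(n−2)/√(1−r²) ≥ 2.326  ⇔  n−2 ≥ (2.326)²·(1−r²)/r²
(1−r²)/r² = (1−0.240100)/0.240100 = 3.1649
n ≥ 2 + 5.410276·3.1649 = 2 + 17.1230 = 19.1230
⌈19.1230⌉ = 20

20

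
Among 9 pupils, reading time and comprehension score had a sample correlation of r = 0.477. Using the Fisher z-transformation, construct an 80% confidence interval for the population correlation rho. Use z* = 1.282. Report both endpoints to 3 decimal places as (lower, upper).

z_r = atanh(0.477) = 0.519093;  SE = 1/√(n−3) = 1/√6 = 0.408248
z-limits: 0.519093 ± 1.282·0.408248 = 0.519093 ± 0.523374 = [-0.004281, 1.042467]
ρ-limits: (tanh -0.004281, tanh 1.042467) = (-0.004, 0.779)

(-0.004, 0.779)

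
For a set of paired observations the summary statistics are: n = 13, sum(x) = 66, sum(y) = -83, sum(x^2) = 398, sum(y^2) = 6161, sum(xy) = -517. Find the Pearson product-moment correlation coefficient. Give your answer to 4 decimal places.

-0.1606

S_xy = nΣxy − ΣxΣy = 13·(-517) − 66·(-83) = -6721 − (-5478) = -1243
S_xx = nΣx² − (Σx)² = 13·398 − 66² = 5174 − 4356 = 818
S_yy = nΣy² − (Σy)² = 13·6161 − (-83)² = 80093 − 6889 = 73204
r = S_xy / √(S_xx·S_yy) = -1243 / √(818·73204) = -1243 / √59880872 = -1243 / 7738.2732 = -0.1606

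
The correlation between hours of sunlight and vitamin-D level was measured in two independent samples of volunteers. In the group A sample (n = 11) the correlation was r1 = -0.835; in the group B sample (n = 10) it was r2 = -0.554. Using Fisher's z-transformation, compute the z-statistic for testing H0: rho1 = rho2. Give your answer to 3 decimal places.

Fisher z-transforms: z1 = atanh(-0.835) = -1.204427, z2 = atanh(-0.554) = -0.624134; difference d = -0.580293
Var(d) = 1/8 + 1/7 = 0.1250000 + 0.1428571 = 0.2678571
z = d/√Var(d) = -0.580293 / √0.2678571 = -0.580293 / 0.517549 = -1.121

-1.121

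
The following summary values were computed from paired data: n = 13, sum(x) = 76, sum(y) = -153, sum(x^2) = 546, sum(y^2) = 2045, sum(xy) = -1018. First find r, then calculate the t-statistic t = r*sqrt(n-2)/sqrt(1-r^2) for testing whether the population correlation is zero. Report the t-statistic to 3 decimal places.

-4.186

S_xy = nΣxy − ΣxΣy = 13·(-1018) − 76·(-153) = -13234 − (-11628) = -1606
S_xx = nΣx² − (Σx)² = 13·546 − 76² = 7098 − 5776 = 1322
S_yy = nΣy² − (Σy)² = 13·2045 − (-153)² = 26585 − 23409 = 3176
r = S_xy / √(S_xx·S_yy) = -1606 / √(1322·3176) = -1606 / √4198672 = -1606 / 2049.0661 = -0.7838
t = r·√(n−2)/√(1−r²) = -0.7838·√11 / √(1−0.614342) = -2.599571 / 0.621014 = -4.186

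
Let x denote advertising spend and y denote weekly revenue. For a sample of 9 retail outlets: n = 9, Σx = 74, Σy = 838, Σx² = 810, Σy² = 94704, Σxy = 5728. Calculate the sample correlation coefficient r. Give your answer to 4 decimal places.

-0.6339

S_xy = nΣxy − ΣxΣy = 9·5728 − 74·838 = 51552 − 62012 = -10460
S_xx = nΣx² − (Σx)² = 9·810 − 74² = 7290 − 5476 = 1814
S_yy = nΣy² − (Σy)² = 9·94704 − 838² = 852336 − 702244 = 150092
r = S_xy / √(S_xx·S_yy) = -10460 / √(1814·150092) = -10460 / √272266888 = -10460 / 16500.5117 = -0.6339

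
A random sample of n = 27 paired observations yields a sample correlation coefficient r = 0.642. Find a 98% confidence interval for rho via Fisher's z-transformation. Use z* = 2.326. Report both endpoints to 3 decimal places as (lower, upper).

z_r = atanh(0.642) = 0.761569;  SE = 1/√(n−3) = 1/√24 = 0.204124
z-limits: 0.761569 ± 2.326·0.204124 = 0.761569 ± 0.474792 = [0.286777, 1.236361]
ρ-limits: (tanh 0.286777, tanh 1.236361) = (0.279, 0.844)

(0.279, 0.844)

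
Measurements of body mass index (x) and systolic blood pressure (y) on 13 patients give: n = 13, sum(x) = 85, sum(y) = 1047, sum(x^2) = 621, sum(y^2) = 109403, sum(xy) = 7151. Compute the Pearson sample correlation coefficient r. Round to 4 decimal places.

S_xy = nΣxy − ΣxΣy = 13·7151 − 85·1047 = 92963 − 88995 = 3968
S_xx = nΣx² − (Σx)² = 13·621 − 85² = 8073 − 7225 = 848
S_yy = nΣy² − (Σy)² = 13·109403 − 1047² = 1422239 − 1096209 = 326030
r = S_xy / √(S_xx·S_yy) = 3968 / √(848·326030) = 3968 / √276473440 = 3968 / 16627.4905 = 0.2386

0.2386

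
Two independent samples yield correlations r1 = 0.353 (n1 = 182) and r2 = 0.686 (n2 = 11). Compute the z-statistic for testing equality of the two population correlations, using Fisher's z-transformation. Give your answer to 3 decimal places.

z1 = atanh(0.353) = 0.368867,  z2 = atanh(0.686) = 0.840361
SE = √(1/(n1−3) + 1/(n2−3)) = √(1/179 + 1/8) = √(0.0055866 + 0.1250000) = √0.1305866 = 0.361368
z = (z1 − z2)/SE = (0.368867 − 0.840361) / 0.361368 = -0.471494 / 0.361368 = -1.305

-1.305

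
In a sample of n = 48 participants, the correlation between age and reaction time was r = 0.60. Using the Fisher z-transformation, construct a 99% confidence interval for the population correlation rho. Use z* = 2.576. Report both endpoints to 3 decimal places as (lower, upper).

z_r = atanh(0.60) = 0.693147;  SE = 1/√(n−3) = 1/√45 = 0.149071
z-limits: 0.693147 ± 2.576·0.149071 = 0.693147 ± 0.384007 = [0.309140, 1.077154]
ρ-limits: (tanh 0.309140, tanh 1.077154) = (0.300, 0.792)

(0.300, 0.792)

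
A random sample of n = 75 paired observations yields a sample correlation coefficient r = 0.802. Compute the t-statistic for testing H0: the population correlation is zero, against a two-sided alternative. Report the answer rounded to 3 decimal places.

t = r·√(n−2) / √(1−r²) with r = 0.802, n = 75
  = 0.802·√73 / √(1 − 0.643204)
  = 0.802·8.544004 / 0.597324
  = 6.852291 / 0.597324 = 11.472

11.472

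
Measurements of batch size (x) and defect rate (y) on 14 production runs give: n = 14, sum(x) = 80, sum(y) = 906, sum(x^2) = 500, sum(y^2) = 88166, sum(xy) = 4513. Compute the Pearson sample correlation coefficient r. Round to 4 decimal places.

-0.5903

S_xy = nΣxy − ΣxΣy = 14·4513 − 80·906 = 63182 − 72480 = -9298
S_xx = nΣx² − (Σx)² = 14·500 − 80² = 7000 − 6400 = 600
S_yy = nΣy² − (Σy)² = 14·88166 − 906² = 1234324 − 820836 = 413488
r = S_xy / √(S_xx·S_yy) = -9298 / √(600·413488) = -9298 / √248092800 = -9298 / 15750.9619 = -0.5903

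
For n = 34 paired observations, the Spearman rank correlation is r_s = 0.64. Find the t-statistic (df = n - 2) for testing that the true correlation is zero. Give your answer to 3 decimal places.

1 − r_s² = 1 − 0.4096 = 0.5904;  √(1−r_s²) = 0.768375
√(n−2) = √32 = 5.656854
t = r_s·√(n−2)/√(1−r_s²) = 0.64 · 5.656854 / 0.768375 = 4.712

4.712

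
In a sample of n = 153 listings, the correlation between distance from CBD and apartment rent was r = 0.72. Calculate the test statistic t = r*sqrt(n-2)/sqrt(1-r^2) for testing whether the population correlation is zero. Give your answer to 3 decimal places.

t = r·√(n−2) / √(1−r²) with r = 0.72, n = 153
  = 0.72·√151 / √(1 − 0.5184)
  = 0.72·12.288206 / 0.693974
  = 8.847508 / 0.693974 = 12.749

12.749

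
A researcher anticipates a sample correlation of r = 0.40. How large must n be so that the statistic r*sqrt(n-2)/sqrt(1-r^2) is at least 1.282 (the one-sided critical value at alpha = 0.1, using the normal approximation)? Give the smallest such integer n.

11

Need r·√(n−2)/√(1−r²) ≥ 1.282
√(n−2) ≥ 1.282·√(1−0.1600) / 0.40 = 1.282·0.916515 / 0.40 = 2.9374
n−2 ≥ 8.6283  ⇒  n ≥ 10.6283
Smallest integer n = 11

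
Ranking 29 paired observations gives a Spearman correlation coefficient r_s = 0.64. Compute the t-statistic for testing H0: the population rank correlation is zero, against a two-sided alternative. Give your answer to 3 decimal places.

1 − r_s² = 1 − 0.4096 = 0.5904;  √(1−r_s²) = 0.768375
√(n−2) = √27 = 5.196152
t = r_s·√(n−2)/√(1−r_s²) = 0.64 · 5.196152 / 0.768375 = 4.328

4.328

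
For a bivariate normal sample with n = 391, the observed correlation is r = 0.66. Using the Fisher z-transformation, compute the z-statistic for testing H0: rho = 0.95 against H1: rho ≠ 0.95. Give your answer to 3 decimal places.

z_r = atanh(0.66) = 0.792814,  z_0 = atanh(0.95) = 1.831781
SE = 1/√(n−3) = 1/√388 = 0.050767
z = (z_r − z_0)/SE = (0.792814 − 1.831781) / 0.050767 = -1.038967 / 0.050767 = -20.465

-20.465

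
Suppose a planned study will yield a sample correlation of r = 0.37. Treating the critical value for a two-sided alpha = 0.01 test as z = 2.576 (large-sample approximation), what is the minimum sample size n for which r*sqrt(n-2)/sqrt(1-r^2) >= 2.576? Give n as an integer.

44

r√(n−2)/√(1−r²) ≥ 2.576  ⇔  n−2 ≥ (2.576)²·(1−r²)/r²
(1−r²)/r² = (1−0.1369)/0.1369 = 6.3046
n ≥ 2 + 6.635776·6.3046 = 2 + 41.8359 = 43.8359
⌈43.8359⌉ = 44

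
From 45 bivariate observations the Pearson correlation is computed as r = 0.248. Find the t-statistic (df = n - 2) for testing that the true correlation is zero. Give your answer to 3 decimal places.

1 − r² = 1 − 0.061504 = 0.938496;  √(1−r²) = 0.968760
√(n−2) = √43 = 6.557439
t = r·√(n−2)/√(1−r²) = 0.248 · 6.557439 / 0.968760 = 1.679

1.679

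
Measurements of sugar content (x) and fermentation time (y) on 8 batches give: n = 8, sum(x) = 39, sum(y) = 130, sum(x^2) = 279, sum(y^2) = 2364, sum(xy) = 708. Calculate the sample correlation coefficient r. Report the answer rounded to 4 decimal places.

0.4966

S_xy = nΣxy − ΣxΣy = 8·708 − 39·130 = 5664 − 5070 = 594
S_xx = nΣx² − (Σx)² = 8·279 − 39² = 2232 − 1521 = 711
S_yy = nΣy² − (Σy)² = 8·2364 − 130² = 18912 − 16900 = 2012
r = S_xy / √(S_xx·S_yy) = 594 / √(711·2012) = 594 / √1430532 = 594 / 1196.0485 = 0.4966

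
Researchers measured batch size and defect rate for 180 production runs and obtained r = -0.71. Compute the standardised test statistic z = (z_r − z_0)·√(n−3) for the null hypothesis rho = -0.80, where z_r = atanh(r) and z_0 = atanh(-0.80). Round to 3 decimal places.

z_r = atanh(-0.71) = -0.887184,  z_0 = atanh(-0.80) = -1.098612
SE = 1/√(n−3) = 1/√177 = 0.075165
z = (z_r − z_0)/SE = (-0.887184 − (-1.098612)) / 0.075165 = 0.211428 / 0.075165 = 2.813

2.813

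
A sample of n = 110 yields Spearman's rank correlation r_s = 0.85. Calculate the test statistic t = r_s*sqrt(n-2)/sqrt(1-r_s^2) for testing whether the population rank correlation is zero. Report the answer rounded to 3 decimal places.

t = r_s·√(n−2) / √(1−r_s²) with r_s = 0.85, n = 110
  = 0.85·√108 / √(1 − 0.7225)
  = 0.85·10.392305 / 0.526783
  = 8.833459 / 0.526783 = 16.769

16.769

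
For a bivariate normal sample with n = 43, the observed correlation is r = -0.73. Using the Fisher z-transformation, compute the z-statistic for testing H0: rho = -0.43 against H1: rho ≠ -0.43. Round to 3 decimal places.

-2.965

z_r = atanh(-0.73) = -0.928727,  z_0 = atanh(-0.43) = -0.459897
SE = 1/√(n−3) = 1/√40 = 0.158114
z = (z_r − z_0)/SE = (-0.928727 − (-0.459897)) / 0.158114 = -0.468830 / 0.158114 = -2.965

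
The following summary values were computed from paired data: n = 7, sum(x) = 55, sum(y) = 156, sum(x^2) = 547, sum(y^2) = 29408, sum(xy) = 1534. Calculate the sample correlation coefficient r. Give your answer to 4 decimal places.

0.1786

S_xy = nΣxy − ΣxΣy = 7·1534 − 55·156 = 10738 − 8580 = 2158
S_xx = nΣx² − (Σx)² = 7·547 − 55² = 3829 − 3025 = 804
S_yy = nΣy² − (Σy)² = 7·29408 − 156² = 205856 − 24336 = 181520
r = S_xy / √(S_xx·S_yy) = 2158 / √(804·181520) = 2158 / √145942080 = 2158 / 12080.6490 = 0.1786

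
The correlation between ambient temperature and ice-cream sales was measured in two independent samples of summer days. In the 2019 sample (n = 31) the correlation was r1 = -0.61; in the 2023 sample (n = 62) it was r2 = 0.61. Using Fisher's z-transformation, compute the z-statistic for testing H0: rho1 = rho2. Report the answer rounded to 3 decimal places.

-6.178

z1 = atanh(-0.61) = -0.708921,  z2 = atanh(0.61) = 0.708921
SE = √(1/(n1−3) + 1/(n2−3)) = √(1/28 + 1/59) = √(0.0357143 + 0.0169492) = √0.0526635 = 0.229485
z = (z1 − z2)/SE = (-0.708921 − 0.708921) / 0.229485 = -1.417842 / 0.229485 = -6.178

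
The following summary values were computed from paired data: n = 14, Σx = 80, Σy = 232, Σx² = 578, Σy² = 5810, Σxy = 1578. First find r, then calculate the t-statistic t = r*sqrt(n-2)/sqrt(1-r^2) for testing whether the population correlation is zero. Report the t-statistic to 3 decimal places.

2.096

S_xy = nΣxy − ΣxΣy = 14·1578 − 80·232 = 22092 − 18560 = 3532
S_xx = nΣx² − (Σx)² = 14·578 − 80² = 8092 − 6400 = 1692
S_yy = nΣy² − (Σy)² = 14·5810 − 232² = 81340 − 53824 = 27516
r = S_xy / √(S_xx·S_yy) = 3532 / √(1692·27516) = 3532 / √46557072 = 3532 / 6823.2743 = 0.5176
t = r·√(n−2)/√(1−r²) = 0.5176·√12 / √(1−0.267910) = 1.793019 / 0.855623 = 2.096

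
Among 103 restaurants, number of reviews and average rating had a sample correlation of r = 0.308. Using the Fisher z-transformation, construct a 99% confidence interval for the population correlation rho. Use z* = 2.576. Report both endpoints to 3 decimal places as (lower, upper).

Fisher z: z_r = atanh(r) = ½·ln((1+0.308)/(1−0.308)) = 0.318334
SE(z) = 1/√(n−3) = 1/√100 = 0.100000
99% ⇒ z* = 2.576; margin = 2.576·0.100000 = 0.257600
CI on z-scale: (0.060734, 0.575934)
Back-transform: tanh(0.060734) = 0.060659, tanh(0.575934) = 0.519704

(0.061, 0.520)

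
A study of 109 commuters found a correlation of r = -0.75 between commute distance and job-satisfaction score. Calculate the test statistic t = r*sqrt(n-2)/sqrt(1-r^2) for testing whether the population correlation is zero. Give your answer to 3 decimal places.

t = r·√(n−2) / √(1−r²) with r = -0.75, n = 109
  = -0.75·√107 / √(1 − 0.5625)
  = -0.75·10.344080 / 0.661438
  = -7.758060 / 0.661438 = -11.729

-11.729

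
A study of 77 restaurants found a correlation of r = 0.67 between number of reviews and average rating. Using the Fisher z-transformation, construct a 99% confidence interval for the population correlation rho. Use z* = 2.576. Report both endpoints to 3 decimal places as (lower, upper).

z_r = atanh(0.67) = 0.810743;  SE = 1/√(n−3) = 1/√74 = 0.116248
z-limits: 0.810743 ± 2.576·0.116248 = 0.810743 ± 0.299455 = [0.511288, 1.110198]
ρ-limits: (tanh 0.511288, tanh 1.110198) = (0.471, 0.804)

(0.471, 0.804)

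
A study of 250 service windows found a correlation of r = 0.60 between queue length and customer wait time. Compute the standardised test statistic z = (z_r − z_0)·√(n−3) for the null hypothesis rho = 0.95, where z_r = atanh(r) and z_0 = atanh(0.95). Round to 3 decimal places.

z_r = atanh(0.60) = 0.693147,  z_0 = atanh(0.95) = 1.831781
SE = 1/√(n−3) = 1/√247 = 0.063628
z = (z_r − z_0)/SE = (0.693147 − 1.831781) / 0.063628 = -1.138634 / 0.063628 = -17.895

-17.895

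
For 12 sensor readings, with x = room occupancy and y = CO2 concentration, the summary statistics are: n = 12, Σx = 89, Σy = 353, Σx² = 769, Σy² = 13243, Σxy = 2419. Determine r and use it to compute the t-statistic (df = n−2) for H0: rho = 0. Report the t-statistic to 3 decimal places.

S_xy = nΣxy − ΣxΣy = 12·2419 − 89·353 = 29028 − 31417 = -2389
S_xx = nΣx² − (Σx)² = 12·769 − 89² = 9228 − 7921 = 1307
S_yy = nΣy² − (Σy)² = 12·13243 − 353² = 158916 − 124609 = 34307
r = S_xy / √(S_xx·S_yy) = -2389 / √(1307·34307) = -2389 / √44839249 = -2389 / 6696.2115 = -0.3568
t = r·√(n−2)/√(1−r²) = -0.3568·√10 / √(1−0.127306) = -1.128301 / 0.934181 = -1.208

-1.208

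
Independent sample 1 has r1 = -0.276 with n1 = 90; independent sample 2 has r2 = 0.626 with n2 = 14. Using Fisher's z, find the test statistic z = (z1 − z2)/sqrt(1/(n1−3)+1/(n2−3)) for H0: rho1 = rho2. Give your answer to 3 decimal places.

z1 = atanh(-0.276) = -0.283347,  z2 = atanh(0.626) = 0.734811
SE = √(1/(n1−3) + 1/(n2−3)) = √(1/87 + 1/11) = √(0.0114943 + 0.0909091) = √0.1024034 = 0.320005
z = (z1 − z2)/SE = (-0.283347 − 0.734811) / 0.320005 = -1.018158 / 0.320005 = -3.182

-3.182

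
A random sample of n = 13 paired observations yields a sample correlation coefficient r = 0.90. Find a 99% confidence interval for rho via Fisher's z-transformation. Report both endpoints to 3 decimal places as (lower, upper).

z_r = atanh(0.90) = 1.472219;  SE = 1/√(n−3) = 1/√10 = 0.316228
z-limits: 1.472219 ± 2.576·0.316228 = 1.472219 ± 0.814603 = [0.657616, 2.286822]
ρ-limits: (tanh 0.657616, tanh 2.286822) = (0.577, 0.980)

(0.577, 0.980)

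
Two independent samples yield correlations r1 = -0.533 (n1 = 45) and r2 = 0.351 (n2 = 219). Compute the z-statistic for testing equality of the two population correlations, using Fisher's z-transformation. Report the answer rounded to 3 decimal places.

-5.698

Fisher z-transforms: z1 = atanh(-0.533) = -0.594326, z2 = atanh(0.351) = 0.366584; difference d = -0.960910
Var(d) = 1/42 + 1/216 = 0.0238095 + 0.0046296 = 0.0284391
z = d/√Var(d) = -0.960910 / √0.0284391 = -0.960910 / 0.168639 = -5.698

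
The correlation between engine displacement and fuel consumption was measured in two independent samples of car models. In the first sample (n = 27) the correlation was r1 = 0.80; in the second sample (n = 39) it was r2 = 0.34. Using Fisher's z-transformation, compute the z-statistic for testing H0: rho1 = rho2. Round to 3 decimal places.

Fisher z-transforms: z1 = atanh(0.80) = 1.098612, z2 = atanh(0.34) = 0.354093; difference d = 0.744519
Var(d) = 1/24 + 1/36 = 0.0416667 + 0.0277778 = 0.0694445
z = d/√Var(d) = 0.744519 / √0.0694445 = 0.744519 / 0.263523 = 2.825

2.825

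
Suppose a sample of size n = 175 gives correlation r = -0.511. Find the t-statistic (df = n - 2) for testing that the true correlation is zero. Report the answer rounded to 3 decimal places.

-7.819

t = r·√(n−2) / √(1−r²) with r = -0.511, n = 175
  = -0.511·√173 / √(1 − 0.261121)
  = -0.511·13.152946 / 0.859581
  = -6.721155 / 0.859581 = -7.819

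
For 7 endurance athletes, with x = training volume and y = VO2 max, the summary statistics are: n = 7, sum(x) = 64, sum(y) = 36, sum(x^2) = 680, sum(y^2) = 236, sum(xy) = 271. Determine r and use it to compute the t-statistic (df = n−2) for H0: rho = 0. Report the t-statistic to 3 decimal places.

-3.422

S_xy = nΣxy − ΣxΣy = 7·271 − 64·36 = 1897 − 2304 = -407
S_xx = nΣx² − (Σx)² = 7·680 − 64² = 4760 − 4096 = 664
S_yy = nΣy² − (Σy)² = 7·236 − 36² = 1652 − 1296 = 356
r = S_xy / √(S_xx·S_yy) = -407 / √(664·356) = -407 / √236384 = -407 / 486.1934 = -0.8371
t = r·√(n−2)/√(1−r²) = -0.8371·√5 / √(1−0.700736) = -1.871813 / 0.547050 = -3.422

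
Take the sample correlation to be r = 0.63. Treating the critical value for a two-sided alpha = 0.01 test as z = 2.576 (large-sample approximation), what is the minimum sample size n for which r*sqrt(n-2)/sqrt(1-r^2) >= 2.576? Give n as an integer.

Need r·√(n−2)/√(1−r²) ≥ 2.576
√(n−2) ≥ 2.576·√(1−0.3969) / 0.63 = 2.576·0.776595 / 0.63 = 3.1754
n−2 ≥ 10.0832  ⇒  n ≥ 12.0832
Smallest integer n = 13

13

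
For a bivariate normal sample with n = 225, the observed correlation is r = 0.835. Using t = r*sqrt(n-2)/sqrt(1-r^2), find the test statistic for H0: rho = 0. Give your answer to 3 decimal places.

22.661

1 − r² = 1 − 0.697225 = 0.302775;  √(1−r²) = 0.550250
√(n−2) = √223 = 14.933185
t = r·√(n−2)/√(1−r²) = 0.835 · 14.933185 / 0.550250 = 22.661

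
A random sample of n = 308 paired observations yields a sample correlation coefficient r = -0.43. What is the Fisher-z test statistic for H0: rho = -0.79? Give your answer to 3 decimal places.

10.680

z_r = atanh(-0.43) = -0.459897,  z_0 = atanh(-0.79) = -1.071432
SE = 1/√(n−3) = 1/√305 = 0.057260
z = (z_r − z_0)/SE = (-0.459897 − (-1.071432)) / 0.057260 = 0.611535 / 0.057260 = 10.680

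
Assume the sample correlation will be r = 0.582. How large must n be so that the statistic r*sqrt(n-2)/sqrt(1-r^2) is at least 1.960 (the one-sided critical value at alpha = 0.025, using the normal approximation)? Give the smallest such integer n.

Need r·√(n−2)/√(1−r²) ≥ 1.960
√(n−2) ≥ 1.960·√(1−0.338724) / 0.582 = 1.960·0.813189 / 0.582 = 2.7386
n−2 ≥ 7.4999  ⇒  n ≥ 9.4999
Smallest integer n = 10

10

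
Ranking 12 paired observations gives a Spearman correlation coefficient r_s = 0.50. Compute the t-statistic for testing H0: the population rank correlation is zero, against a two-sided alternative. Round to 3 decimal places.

1 − r_s² = 1 − 0.2500 = 0.7500;  √(1−r_s²) = 0.866025
√(n−2) = √10 = 3.162278
t = r_s·√(n−2)/√(1−r_s²) = 0.50 · 3.162278 / 0.866025 = 1.826

1.826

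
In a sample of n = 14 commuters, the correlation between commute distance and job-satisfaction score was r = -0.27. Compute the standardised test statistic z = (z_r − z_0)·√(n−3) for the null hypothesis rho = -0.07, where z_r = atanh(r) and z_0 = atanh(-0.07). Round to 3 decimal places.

z_r = atanh(-0.27) = -0.276864,  z_0 = atanh(-0.07) = -0.070115
SE = 1/√(n−3) = 1/√11 = 0.301511
z = (z_r − z_0)/SE = (-0.276864 − (-0.070115)) / 0.301511 = -0.206749 / 0.301511 = -0.686

-0.686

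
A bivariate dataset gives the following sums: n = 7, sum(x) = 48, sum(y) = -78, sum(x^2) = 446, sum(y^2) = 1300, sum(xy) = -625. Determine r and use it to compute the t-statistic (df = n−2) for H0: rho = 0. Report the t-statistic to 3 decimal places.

Numerator: nΣxy − (Σx)(Σy) = 7·(-625) − (48)(-78) = -631
Denominator: √[(nΣx²−(Σx)²)(nΣy²−(Σy)²)]
  nΣx²−(Σx)² = 7·446 − 2304 = 818;  nΣy²−(Σy)² = 7·1300 − 6084 = 3016
  √(818·3016) = √2467088 = 1570.6967
r = -631 / 1570.6967 = -0.4017
t = r·√(n−2)/√(1−r²) = -0.4017·√5 / √(1−0.161363) = -0.898229 / 0.915771 = -0.981

-0.981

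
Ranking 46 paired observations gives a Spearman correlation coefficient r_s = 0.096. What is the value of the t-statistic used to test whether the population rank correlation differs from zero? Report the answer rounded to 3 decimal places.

1 − r_s² = 1 − 0.009216 = 0.990784;  √(1−r_s²) = 0.995381
√(n−2) = √44 = 6.633250
t = r_s·√(n−2)/√(1−r_s²) = 0.096 · 6.633250 / 0.995381 = 0.640

0.640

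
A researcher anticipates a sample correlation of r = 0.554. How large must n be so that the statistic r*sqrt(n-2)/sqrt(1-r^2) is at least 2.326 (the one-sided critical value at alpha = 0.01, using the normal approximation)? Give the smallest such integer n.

Need r·√(n−2)/√(1−r²) ≥ 2.326
√(n−2) ≥ 2.326·√(1−0.306916) / 0.554 = 2.326·0.832517 / 0.554 = 3.4954
n−2 ≥ 12.2178  ⇒  n ≥ 14.2178
Smallest integer n = 15

15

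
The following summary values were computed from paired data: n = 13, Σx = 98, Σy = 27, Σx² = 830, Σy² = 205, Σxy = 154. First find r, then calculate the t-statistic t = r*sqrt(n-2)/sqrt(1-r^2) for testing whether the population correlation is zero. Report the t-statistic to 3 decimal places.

Numerator: nΣxy − (Σx)(Σy) = 13·154 − (98)(27) = -644
Denominator: √[(nΣx²−(Σx)²)(nΣy²−(Σy)²)]
  nΣx²−(Σx)² = 13·830 − 9604 = 1186;  nΣy²−(Σy)² = 13·205 − 729 = 1936
  √(1186·1936) = √2296096 = 1515.2874
r = -644 / 1515.2874 = -0.4250
t = r·√(n−2)/√(1−r²) = -0.4250·√11 / √(1−0.180625) = -1.409566 / 0.905193 = -1.557

-1.557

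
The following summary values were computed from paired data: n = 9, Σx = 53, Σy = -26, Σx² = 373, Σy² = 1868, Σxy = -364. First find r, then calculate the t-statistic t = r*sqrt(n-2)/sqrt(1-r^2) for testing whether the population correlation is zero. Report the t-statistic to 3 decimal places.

-2.194

Numerator: nΣxy − (Σx)(Σy) = 9·(-364) − (53)(-26) = -1898
Denominator: √[(nΣx²−(Σx)²)(nΣy²−(Σy)²)]
  nΣx²−(Σx)² = 9·373 − 2809 = 548;  nΣy²−(Σy)² = 9·1868 − 676 = 16136
  √(548·16136) = √8842528 = 2973.6388
r = -1898 / 2973.6388 = -0.6383
t = r·√(n−2)/√(1−r²) = -0.6383·√7 / √(1−0.407427) = -1.688783 / 0.769788 = -2.194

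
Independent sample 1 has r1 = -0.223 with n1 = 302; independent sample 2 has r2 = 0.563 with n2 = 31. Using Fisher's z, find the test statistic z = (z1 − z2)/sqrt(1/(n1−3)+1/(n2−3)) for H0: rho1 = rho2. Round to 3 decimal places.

-4.372

Fisher z-transforms: z1 = atanh(-0.223) = -0.226811, z2 = atanh(0.563) = 0.637215; difference d = -0.864026
Var(d) = 1/299 + 1/28 = 0.0033445 + 0.0357143 = 0.0390588
z = d/√Var(d) = -0.864026 / √0.0390588 = -0.864026 / 0.197633 = -4.372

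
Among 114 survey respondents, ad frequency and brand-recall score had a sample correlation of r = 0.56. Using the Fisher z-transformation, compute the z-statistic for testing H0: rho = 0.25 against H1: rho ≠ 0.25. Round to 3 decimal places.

3.976

z_r = atanh(0.56) = 0.632833,  z_0 = atanh(0.25) = 0.255413
SE = 1/√(n−3) = 1/√111 = 0.094916
z = (z_r − z_0)/SE = (0.632833 − 0.255413) / 0.094916 = 0.377420 / 0.094916 = 3.976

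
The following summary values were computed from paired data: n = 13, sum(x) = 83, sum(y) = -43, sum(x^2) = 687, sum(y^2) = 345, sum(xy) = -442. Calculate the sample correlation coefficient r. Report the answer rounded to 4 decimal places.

S_xy = nΣxy − ΣxΣy = 13·(-442) − 83·(-43) = -5746 − (-3569) = -2177
S_xx = nΣx² − (Σx)² = 13·687 − 83² = 8931 − 6889 = 2042
S_yy = nΣy² − (Σy)² = 13·345 − (-43)² = 4485 − 1849 = 2636
r = S_xy / √(S_xx·S_yy) = -2177 / √(2042·2636) = -2177 / √5382712 = -2177 / 2320.0672 = -0.9383

-0.9383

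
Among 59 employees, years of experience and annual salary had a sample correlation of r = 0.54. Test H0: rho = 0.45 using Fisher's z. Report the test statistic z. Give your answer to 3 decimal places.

z_r = atanh(0.54) = 0.604156,  z_0 = atanh(0.45) = 0.484700
SE = 1/√(n−3) = 1/√56 = 0.133631
z = (z_r − z_0)/SE = (0.604156 − 0.484700) / 0.133631 = 0.119456 / 0.133631 = 0.894

0.894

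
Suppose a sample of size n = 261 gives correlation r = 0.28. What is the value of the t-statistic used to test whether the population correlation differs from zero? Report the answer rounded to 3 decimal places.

4.694

1 − r² = 1 − 0.0784 = 0.9216;  √(1−r²) = 0.960000
√(n−2) = √259 = 16.093477
t = r·√(n−2)/√(1−r²) = 0.28 · 16.093477 / 0.960000 = 4.694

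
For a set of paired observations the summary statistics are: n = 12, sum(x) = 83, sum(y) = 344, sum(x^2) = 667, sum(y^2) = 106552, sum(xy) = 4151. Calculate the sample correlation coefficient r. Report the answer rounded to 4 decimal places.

S_xy = nΣxy − ΣxΣy = 12·4151 − 83·344 = 49812 − 28552 = 21260
S_xx = nΣx² − (Σx)² = 12·667 − 83² = 8004 − 6889 = 1115
S_yy = nΣy² − (Σy)² = 12·106552 − 344² = 1278624 − 118336 = 1160288
r = S_xy / √(S_xx·S_yy) = 21260 / √(1115·1160288) = 21260 / √1293721120 = 21260 / 35968.3350 = 0.5911

0.5911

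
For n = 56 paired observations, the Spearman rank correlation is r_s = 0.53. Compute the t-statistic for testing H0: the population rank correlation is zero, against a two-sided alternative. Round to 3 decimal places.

t = r_s·√(n−2) / √(1−r_s²) with r_s = 0.53, n = 56
  = 0.53·√54 / √(1 − 0.2809)
  = 0.53·7.348469 / 0.847998
  = 3.894689 / 0.847998 = 4.593

4.593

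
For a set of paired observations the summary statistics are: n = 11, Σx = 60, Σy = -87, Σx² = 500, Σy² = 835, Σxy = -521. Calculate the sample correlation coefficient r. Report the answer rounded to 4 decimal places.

Numerator: nΣxy − (Σx)(Σy) = 11·(-521) − (60)(-87) = -511
Denominator: √[(nΣx²−(Σx)²)(nΣy²−(Σy)²)]
  nΣx²−(Σx)² = 11·500 − 3600 = 1900;  nΣy²−(Σy)² = 11·835 − 7569 = 1616
  √(1900·1616) = √3070400 = 1752.2557
r = -511 / 1752.2557 = -0.2916

-0.2916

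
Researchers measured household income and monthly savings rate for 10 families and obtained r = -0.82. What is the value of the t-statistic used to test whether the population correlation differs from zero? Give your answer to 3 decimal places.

-4.052

t = r·√(n−2) / √(1−r²) with r = -0.82, n = 10
  = -0.82·√8 / √(1 − 0.6724)
  = -0.82·2.828427 / 0.572364
  = -2.319310 / 0.572364 = -4.052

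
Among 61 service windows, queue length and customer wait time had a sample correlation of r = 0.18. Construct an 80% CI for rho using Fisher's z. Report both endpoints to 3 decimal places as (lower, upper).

(0.014, 0.337)

z_r = atanh(0.18) = 0.181983;  SE = 1/√(n−3) = 1/√58 = 0.131306
z-limits: 0.181983 ± 1.282·0.131306 = 0.181983 ± 0.168334 = [0.013649, 0.350317]
ρ-limits: (tanh 0.013649, tanh 0.350317) = (0.014, 0.337)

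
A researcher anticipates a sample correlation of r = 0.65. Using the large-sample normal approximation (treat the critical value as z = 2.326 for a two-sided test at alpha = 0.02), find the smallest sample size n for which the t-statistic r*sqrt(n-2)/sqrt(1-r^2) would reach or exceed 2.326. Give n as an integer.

r√(n−2)/√(1−r²) ≥ 2.326  ⇔  n−2 ≥ (2.326)²·(1−r²)/r²
(1−r²)/r² = (1−0.4225)/0.4225 = 1.3669
n ≥ 2 + 5.410276·1.3669 = 2 + 7.3953 = 9.3953
⌈9.3953⌉ = 10

10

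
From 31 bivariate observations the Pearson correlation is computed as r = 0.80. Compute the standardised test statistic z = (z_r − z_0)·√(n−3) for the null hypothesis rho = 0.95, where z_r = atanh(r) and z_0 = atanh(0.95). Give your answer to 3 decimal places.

Fisher z: atanh(0.80) = 1.098612, atanh(0.95) = 1.831781
z = (z_r − z_0)·√(n−3) = (1.098612 − 1.831781)·√28 = -0.733169 · 5.291503 = -3.880

-3.880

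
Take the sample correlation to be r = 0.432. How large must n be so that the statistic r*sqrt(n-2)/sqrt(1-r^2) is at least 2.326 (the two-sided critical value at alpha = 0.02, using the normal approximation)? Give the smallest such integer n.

Need r·√(n−2)/√(1−r²) ≥ 2.326
√(n−2) ≥ 2.326·√(1−0.186624) / 0.432 = 2.326·0.901874 / 0.432 = 4.8559
n−2 ≥ 23.5798  ⇒  n ≥ 25.5798
Smallest integer n = 26

26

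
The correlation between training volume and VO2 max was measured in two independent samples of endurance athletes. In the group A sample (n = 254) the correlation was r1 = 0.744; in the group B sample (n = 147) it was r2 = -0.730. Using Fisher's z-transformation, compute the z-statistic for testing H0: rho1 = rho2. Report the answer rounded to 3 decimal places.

18.061

Fisher z-transforms: z1 = atanh(0.744) = 0.959380, z2 = atanh(-0.730) = -0.928727; difference d = 1.888107
Var(d) = 1/251 + 1/144 = 0.0039841 + 0.0069444 = 0.0109285
z = d/√Var(d) = 1.888107 / √0.0109285 = 1.888107 / 0.104539 = 18.061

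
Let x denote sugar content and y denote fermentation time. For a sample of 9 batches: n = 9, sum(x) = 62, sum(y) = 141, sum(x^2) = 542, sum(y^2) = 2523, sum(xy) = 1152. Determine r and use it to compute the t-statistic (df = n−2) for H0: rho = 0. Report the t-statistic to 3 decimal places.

S_xy = nΣxy − ΣxΣy = 9·1152 − 62·141 = 10368 − 8742 = 1626
S_xx = nΣx² − (Σx)² = 9·542 − 62² = 4878 − 3844 = 1034
S_yy = nΣy² − (Σy)² = 9·2523 − 141² = 22707 − 19881 = 2826
r = S_xy / √(S_xx·S_yy) = 1626 / √(1034·2826) = 1626 / √2922084 = 1626 / 1709.4104 = 0.9512
t = r·√(n−2)/√(1−r²) = 0.9512·√7 / √(1−0.904781) = 2.516639 / 0.308576 = 8.156

8.156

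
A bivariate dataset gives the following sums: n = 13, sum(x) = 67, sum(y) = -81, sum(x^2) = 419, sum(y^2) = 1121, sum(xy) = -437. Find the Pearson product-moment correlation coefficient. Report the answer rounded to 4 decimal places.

-0.0917

Numerator: nΣxy − (Σx)(Σy) = 13·(-437) − (67)(-81) = -254
Denominator: √[(nΣx²−(Σx)²)(nΣy²−(Σy)²)]
  nΣx²−(Σx)² = 13·419 − 4489 = 958;  nΣy²−(Σy)² = 13·1121 − 6561 = 8012
  √(958·8012) = √7675496 = 2770.4686
r = -254 / 2770.4686 = -0.0917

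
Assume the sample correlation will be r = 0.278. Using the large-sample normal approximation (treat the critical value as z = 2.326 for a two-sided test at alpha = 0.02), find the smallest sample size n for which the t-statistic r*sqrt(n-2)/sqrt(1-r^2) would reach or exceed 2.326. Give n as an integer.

67

Need r·√(n−2)/√(1−r²) ≥ 2.326
√(n−2) ≥ 2.326·√(1−0.077284) / 0.278 = 2.326·0.960581 / 0.278 = 8.0371
n−2 ≥ 64.5950  ⇒  n ≥ 66.5950
Smallest integer n = 67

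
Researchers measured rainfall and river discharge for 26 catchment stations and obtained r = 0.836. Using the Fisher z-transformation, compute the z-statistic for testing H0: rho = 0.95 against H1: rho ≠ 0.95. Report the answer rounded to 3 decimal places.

Fisher z: atanh(0.836) = 1.207739, atanh(0.95) = 1.831781
z = (z_r − z_0)·√(n−3) = (1.207739 − 1.831781)·√23 = -0.624042 · 4.795832 = -2.993

-2.993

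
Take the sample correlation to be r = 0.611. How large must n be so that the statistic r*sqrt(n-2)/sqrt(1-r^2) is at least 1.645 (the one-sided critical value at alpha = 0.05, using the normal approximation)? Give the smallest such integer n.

Need r·√(n−2)/√(1−r²) ≥ 1.645
√(n−2) ≥ 1.645·√(1−0.373321) / 0.611 = 1.645·0.791631 / 0.611 = 2.1313
n−2 ≥ 4.5424  ⇒  n ≥ 6.5424
Smallest integer n = 7

7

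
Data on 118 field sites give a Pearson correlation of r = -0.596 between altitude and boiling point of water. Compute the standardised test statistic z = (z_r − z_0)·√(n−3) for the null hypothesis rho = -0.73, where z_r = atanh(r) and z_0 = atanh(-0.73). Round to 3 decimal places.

2.593

Fisher z: atanh(-0.596) = -0.686920, atanh(-0.73) = -0.928727
z = (z_r − z_0)·√(n−3) = (-0.686920 − (-0.928727))·√115 = 0.241807 · 10.723805 = 2.593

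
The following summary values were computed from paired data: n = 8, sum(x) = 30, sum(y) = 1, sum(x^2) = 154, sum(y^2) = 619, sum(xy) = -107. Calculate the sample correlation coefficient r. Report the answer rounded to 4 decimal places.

Numerator: nΣxy − (Σx)(Σy) = 8·(-107) − (30)(1) = -886
Denominator: √[(nΣx²−(Σx)²)(nΣy²−(Σy)²)]
  nΣx²−(Σx)² = 8·154 − 900 = 332;  nΣy²−(Σy)² = 8·619 − 1 = 4951
  √(332·4951) = √1643732 = 1282.0811
r = -886 / 1282.0811 = -0.6911

-0.6911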